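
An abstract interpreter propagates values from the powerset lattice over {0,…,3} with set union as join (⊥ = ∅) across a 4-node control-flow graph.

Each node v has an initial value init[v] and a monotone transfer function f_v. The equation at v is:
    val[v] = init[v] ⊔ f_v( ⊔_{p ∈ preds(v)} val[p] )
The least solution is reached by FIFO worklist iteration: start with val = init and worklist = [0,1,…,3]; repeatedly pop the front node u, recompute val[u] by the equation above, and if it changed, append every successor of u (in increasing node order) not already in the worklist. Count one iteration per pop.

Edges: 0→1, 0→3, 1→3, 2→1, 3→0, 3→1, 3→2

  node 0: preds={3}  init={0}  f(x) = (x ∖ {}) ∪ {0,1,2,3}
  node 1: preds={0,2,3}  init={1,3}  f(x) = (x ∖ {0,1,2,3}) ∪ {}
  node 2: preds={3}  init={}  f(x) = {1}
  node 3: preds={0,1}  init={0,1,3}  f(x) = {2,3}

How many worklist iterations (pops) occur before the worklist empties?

7

Iteration log — 7 steps:
  step 1. node 0  ⊔preds={0,1,3}  new={0,1,2,3}  old={0}  +wl: 
  step 2. node 1  ⊔preds={0,1,2,3}  new={1,3}  stable
  step 3. node 2  ⊔preds={0,1,3}  new={1}  old={}  +wl: 1
  step 4. node 3  ⊔preds={0,1,2,3}  new={0,1,2,3}  old={0,1,3}  +wl: 0,2
  step 5. node 1  ⊔preds={0,1,2,3}  new={1,3}  stable
  step 6. node 0  ⊔preds={0,1,2,3}  new={0,1,2,3}  stable
  step 7. node 2  ⊔preds={0,1,2,3}  new={1}  stable

Least fixpoint reached:
  node 0: {0,1,2,3}
  node 1: {1,3}
  node 2: {1}
  node 3: {0,1,2,3}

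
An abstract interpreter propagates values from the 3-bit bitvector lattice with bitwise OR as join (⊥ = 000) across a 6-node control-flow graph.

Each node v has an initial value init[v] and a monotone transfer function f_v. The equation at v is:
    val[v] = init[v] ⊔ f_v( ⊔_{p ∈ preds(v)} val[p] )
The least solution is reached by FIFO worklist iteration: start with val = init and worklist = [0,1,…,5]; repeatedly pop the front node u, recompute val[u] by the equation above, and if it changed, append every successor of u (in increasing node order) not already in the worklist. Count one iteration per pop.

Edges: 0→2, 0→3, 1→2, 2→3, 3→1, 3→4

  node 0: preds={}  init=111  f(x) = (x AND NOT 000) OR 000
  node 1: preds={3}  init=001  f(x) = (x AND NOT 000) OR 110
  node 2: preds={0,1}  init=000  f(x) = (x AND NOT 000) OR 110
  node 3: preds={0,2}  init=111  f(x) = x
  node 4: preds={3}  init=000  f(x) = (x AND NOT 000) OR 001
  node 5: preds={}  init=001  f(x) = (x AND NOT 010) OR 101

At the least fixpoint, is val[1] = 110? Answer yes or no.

Trace (6 dequeues):
  [1] u=0 | in 000 | out 111 | ==
  [2] u=1 | in 111 | out 111 | prev 001 | push {}
  [3] u=2 | in 111 | out 111 | prev 000 | push {}
  [4] u=3 | in 111 | out 111 | ==
  [5] u=4 | in 111 | out 111 | prev 000 | push {}
  [6] u=5 | in 000 | out 101 | prev 001 | push {}

Converged values:
  [0] 111
  [1] 111
  [2] 111
  [3] 111
  [4] 111
  [5] 101

no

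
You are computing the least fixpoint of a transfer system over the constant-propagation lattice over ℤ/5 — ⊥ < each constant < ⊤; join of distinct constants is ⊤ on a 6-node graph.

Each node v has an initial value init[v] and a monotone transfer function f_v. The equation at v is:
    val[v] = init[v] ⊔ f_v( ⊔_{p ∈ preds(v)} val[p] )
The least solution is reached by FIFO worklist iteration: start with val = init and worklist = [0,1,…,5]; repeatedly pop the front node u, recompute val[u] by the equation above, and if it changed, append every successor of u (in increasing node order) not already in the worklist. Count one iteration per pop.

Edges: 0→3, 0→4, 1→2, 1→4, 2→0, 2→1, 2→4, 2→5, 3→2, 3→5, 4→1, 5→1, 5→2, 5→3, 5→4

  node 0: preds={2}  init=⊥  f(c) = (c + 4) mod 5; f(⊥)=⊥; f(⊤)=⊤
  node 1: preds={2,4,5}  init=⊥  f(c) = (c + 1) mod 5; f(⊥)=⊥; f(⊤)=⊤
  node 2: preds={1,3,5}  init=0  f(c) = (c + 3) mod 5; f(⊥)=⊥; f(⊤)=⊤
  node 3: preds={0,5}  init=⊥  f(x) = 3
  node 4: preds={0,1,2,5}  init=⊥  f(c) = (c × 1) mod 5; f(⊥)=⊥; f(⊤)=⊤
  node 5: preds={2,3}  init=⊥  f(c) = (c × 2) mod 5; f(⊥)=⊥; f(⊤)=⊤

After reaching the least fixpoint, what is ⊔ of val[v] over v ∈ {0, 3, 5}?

⊤

Iteration log — 11 steps:
  step 1. node 0  ⊔preds=0  new=4  old=⊥  +wl: 
  step 2. node 1  ⊔preds=0  new=1  old=⊥  +wl: 
  step 3. node 2  ⊔preds=1  new=⊤  old=0  +wl: 0,1
  step 4. node 3  ⊔preds=4  new=3  old=⊥  +wl: 2
  step 5. node 4  ⊔preds=⊤  new=⊤  old=⊥  +wl: 
  step 6. node 5  ⊔preds=⊤  new=⊤  old=⊥  +wl: 3,4
  step 7. node 0  ⊔preds=⊤  new=⊤  old=4  +wl: 
  step 8. node 1  ⊔preds=⊤  new=⊤  old=1  +wl: 
  step 9. node 2  ⊔preds=⊤  new=⊤  stable
  step 10. node 3  ⊔preds=⊤  new=3  stable
  step 11. node 4  ⊔preds=⊤  new=⊤  stable

Least fixpoint reached:
  node 0: ⊤
  node 1: ⊤
  node 2: ⊤
  node 3: 3
  node 4: ⊤
  node 5: ⊤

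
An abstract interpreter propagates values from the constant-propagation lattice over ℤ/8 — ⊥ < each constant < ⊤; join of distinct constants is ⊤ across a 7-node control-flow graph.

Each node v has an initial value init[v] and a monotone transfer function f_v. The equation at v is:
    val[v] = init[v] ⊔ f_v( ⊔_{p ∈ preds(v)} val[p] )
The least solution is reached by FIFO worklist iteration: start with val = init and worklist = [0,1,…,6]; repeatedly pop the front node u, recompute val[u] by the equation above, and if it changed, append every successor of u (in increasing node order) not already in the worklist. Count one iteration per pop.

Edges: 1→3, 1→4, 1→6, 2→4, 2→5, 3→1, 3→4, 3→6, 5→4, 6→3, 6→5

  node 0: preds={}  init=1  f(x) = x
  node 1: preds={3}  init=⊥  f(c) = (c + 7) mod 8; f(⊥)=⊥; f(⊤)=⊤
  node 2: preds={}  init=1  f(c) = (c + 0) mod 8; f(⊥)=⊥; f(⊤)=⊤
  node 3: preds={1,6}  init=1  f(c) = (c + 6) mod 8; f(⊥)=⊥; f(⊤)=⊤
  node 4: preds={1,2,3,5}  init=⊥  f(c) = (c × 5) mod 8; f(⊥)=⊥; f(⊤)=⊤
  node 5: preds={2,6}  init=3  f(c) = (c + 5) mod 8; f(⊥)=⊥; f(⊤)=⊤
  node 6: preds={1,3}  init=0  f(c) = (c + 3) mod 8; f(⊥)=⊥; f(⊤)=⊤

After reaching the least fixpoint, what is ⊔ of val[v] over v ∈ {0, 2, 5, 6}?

⊤

Trace (12 dequeues):
  [1] u=0 | in ⊥ | out 1 | ==
  [2] u=1 | in 1 | out 0 | prev ⊥ | push {}
  [3] u=2 | in ⊥ | out 1 | ==
  [4] u=3 | in 0 | out ⊤ | prev 1 | push {1}
  [5] u=4 | in ⊤ | out ⊤ | prev ⊥ | push {}
  [6] u=5 | in ⊤ | out ⊤ | prev 3 | push {4}
  [7] u=6 | in ⊤ | out ⊤ | prev 0 | push {3,5}
  [8] u=1 | in ⊤ | out ⊤ | prev 0 | push {6}
  [9] u=4 | in ⊤ | out ⊤ | ==
  [10] u=3 | in ⊤ | out ⊤ | ==
  [11] u=5 | in ⊤ | out ⊤ | ==
  [12] u=6 | in ⊤ | out ⊤ | ==

Converged values:
  [0] 1
  [1] ⊤
  [2] 1
  [3] ⊤
  [4] ⊤
  [5] ⊤
  [6] ⊤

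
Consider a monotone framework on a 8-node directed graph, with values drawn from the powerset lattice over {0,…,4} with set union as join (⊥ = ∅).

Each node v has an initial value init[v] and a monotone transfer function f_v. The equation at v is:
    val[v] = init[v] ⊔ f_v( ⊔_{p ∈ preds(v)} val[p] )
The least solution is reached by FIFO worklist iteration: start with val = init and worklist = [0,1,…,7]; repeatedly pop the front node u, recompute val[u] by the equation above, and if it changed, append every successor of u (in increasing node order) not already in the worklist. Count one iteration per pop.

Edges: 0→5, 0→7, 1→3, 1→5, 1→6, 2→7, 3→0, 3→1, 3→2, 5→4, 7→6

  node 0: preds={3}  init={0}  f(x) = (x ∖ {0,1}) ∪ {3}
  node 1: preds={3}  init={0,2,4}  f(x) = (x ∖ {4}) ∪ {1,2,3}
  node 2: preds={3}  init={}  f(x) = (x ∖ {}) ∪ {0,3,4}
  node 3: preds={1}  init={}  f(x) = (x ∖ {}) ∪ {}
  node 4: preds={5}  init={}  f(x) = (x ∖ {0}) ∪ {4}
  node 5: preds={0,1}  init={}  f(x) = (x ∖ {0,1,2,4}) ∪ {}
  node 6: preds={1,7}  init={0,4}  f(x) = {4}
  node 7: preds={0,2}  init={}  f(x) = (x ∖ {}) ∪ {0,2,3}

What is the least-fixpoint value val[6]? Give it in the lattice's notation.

Iteration log — 16 steps:
  step 1. node 0  ⊔preds={}  new={0,3}  old={0}  +wl: 
  step 2. node 1  ⊔preds={}  new={0,1,2,3,4}  old={0,2,4}  +wl: 
  step 3. node 2  ⊔preds={}  new={0,3,4}  old={}  +wl: 
  step 4. node 3  ⊔preds={0,1,2,3,4}  new={0,1,2,3,4}  old={}  +wl: 0,1,2
  step 5. node 4  ⊔preds={}  new={4}  old={}  +wl: 
  step 6. node 5  ⊔preds={0,1,2,3,4}  new={3}  old={}  +wl: 4
  step 7. node 6  ⊔preds={0,1,2,3,4}  new={0,4}  stable
  step 8. node 7  ⊔preds={0,3,4}  new={0,2,3,4}  old={}  +wl: 6
  step 9. node 0  ⊔preds={0,1,2,3,4}  new={0,2,3,4}  old={0,3}  +wl: 5,7
  step 10. node 1  ⊔preds={0,1,2,3,4}  new={0,1,2,3,4}  stable
  step 11. node 2  ⊔preds={0,1,2,3,4}  new={0,1,2,3,4}  old={0,3,4}  +wl: 
  step 12. node 4  ⊔preds={3}  new={3,4}  old={4}  +wl: 
  step 13. node 6  ⊔preds={0,1,2,3,4}  new={0,4}  stable
  step 14. node 5  ⊔preds={0,1,2,3,4}  new={3}  stable
  step 15. node 7  ⊔preds={0,1,2,3,4}  new={0,1,2,3,4}  old={0,2,3,4}  +wl: 6
  step 16. node 6  ⊔preds={0,1,2,3,4}  new={0,4}  stable

Least fixpoint reached:
  node 0: {0,2,3,4}
  node 1: {0,1,2,3,4}
  node 2: {0,1,2,3,4}
  node 3: {0,1,2,3,4}
  node 4: {3,4}
  node 5: {3}
  node 6: {0,4}
  node 7: {0,1,2,3,4}

{0,4}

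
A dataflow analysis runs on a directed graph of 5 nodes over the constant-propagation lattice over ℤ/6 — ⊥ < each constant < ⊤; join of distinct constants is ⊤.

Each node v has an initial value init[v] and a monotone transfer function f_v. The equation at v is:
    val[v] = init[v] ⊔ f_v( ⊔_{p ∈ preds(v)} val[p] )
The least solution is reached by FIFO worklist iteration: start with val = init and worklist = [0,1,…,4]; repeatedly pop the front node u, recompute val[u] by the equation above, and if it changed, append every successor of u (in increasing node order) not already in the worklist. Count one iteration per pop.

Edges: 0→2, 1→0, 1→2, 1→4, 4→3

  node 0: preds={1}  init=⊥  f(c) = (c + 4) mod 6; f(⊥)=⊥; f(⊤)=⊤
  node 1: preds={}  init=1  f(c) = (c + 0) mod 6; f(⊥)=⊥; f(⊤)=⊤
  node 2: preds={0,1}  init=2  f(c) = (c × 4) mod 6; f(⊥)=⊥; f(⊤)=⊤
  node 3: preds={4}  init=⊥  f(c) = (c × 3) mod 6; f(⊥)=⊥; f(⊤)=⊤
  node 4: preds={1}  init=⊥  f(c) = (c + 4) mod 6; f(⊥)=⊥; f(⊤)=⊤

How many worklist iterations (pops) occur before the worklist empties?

6

Worklist (6 pops):
  #1 pop 0: in=1 → 5 (was ⊥); enqueue []
  #2 pop 1: in=⊥ → 1 (no change)
  #3 pop 2: in=⊤ → ⊤ (was 2); enqueue []
  #4 pop 3: in=⊥ → ⊥ (no change)
  #5 pop 4: in=1 → 5 (was ⊥); enqueue [3]
  #6 pop 3: in=5 → 3 (was ⊥); enqueue []

Fixpoint:
  val[0] = 5
  val[1] = 1
  val[2] = ⊤
  val[3] = 3
  val[4] = 5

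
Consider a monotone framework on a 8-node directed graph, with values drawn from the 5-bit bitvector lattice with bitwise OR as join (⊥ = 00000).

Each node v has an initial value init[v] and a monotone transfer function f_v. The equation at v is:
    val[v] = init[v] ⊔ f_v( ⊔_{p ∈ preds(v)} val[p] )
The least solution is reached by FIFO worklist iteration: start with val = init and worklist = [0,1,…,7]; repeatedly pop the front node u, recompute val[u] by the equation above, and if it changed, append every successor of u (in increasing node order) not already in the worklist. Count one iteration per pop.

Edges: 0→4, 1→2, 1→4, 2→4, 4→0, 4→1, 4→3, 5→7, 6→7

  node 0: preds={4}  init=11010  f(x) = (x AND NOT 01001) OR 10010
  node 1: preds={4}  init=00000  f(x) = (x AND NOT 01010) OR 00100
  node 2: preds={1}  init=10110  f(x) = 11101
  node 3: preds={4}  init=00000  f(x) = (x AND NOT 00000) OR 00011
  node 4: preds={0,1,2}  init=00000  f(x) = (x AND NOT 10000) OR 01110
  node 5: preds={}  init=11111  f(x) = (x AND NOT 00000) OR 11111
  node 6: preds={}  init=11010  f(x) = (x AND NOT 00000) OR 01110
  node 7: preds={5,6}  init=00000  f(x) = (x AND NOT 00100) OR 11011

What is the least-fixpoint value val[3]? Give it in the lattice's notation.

Trace (13 dequeues):
  [1] u=0 | in 00000 | out 11010 | ==
  [2] u=1 | in 00000 | out 00100 | prev 00000 | push {}
  [3] u=2 | in 00100 | out 11111 | prev 10110 | push {}
  [4] u=3 | in 00000 | out 00011 | prev 00000 | push {}
  [5] u=4 | in 11111 | out 01111 | prev 00000 | push {0,1,3}
  [6] u=5 | in 00000 | out 11111 | ==
  [7] u=6 | in 00000 | out 11110 | prev 11010 | push {}
  [8] u=7 | in 11111 | out 11011 | prev 00000 | push {}
  [9] u=0 | in 01111 | out 11110 | prev 11010 | push {4}
  [10] u=1 | in 01111 | out 00101 | prev 00100 | push {2}
  [11] u=3 | in 01111 | out 01111 | prev 00011 | push {}
  [12] u=4 | in 11111 | out 01111 | ==
  [13] u=2 | in 00101 | out 11111 | ==

Converged values:
  [0] 11110
  [1] 00101
  [2] 11111
  [3] 01111
  [4] 01111
  [5] 11111
  [6] 11110
  [7] 11011

01111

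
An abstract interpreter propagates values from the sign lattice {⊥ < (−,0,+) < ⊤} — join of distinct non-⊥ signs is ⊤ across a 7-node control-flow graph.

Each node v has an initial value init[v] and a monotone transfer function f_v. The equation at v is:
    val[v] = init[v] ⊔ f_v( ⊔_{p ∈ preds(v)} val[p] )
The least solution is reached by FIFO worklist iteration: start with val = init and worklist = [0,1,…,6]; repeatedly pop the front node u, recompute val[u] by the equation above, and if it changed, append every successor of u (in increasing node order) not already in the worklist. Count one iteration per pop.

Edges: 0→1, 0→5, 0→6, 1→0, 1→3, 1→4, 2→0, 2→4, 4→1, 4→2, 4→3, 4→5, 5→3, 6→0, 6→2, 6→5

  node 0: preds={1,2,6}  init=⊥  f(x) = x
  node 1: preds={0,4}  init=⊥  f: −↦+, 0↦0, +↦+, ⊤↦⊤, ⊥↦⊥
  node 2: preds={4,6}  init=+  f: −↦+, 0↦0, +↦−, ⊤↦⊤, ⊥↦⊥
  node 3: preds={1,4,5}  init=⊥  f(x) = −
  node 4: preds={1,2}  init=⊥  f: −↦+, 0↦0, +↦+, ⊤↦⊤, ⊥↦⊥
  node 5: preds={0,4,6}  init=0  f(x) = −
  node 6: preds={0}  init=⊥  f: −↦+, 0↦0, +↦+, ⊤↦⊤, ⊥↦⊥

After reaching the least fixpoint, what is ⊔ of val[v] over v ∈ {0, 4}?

Iteration log — 22 steps:
  step 1. node 0  ⊔preds=+  new=+  old=⊥  +wl: 
  step 2. node 1  ⊔preds=+  new=+  old=⊥  +wl: 0
  step 3. node 2  ⊔preds=⊥  new=+  stable
  step 4. node 3  ⊔preds=⊤  new=−  old=⊥  +wl: 
  step 5. node 4  ⊔preds=+  new=+  old=⊥  +wl: 1,2,3
  step 6. node 5  ⊔preds=+  new=⊤  old=0  +wl: 
  step 7. node 6  ⊔preds=+  new=+  old=⊥  +wl: 5
  step 8. node 0  ⊔preds=+  new=+  stable
  step 9. node 1  ⊔preds=+  new=+  stable
  step 10. node 2  ⊔preds=+  new=⊤  old=+  +wl: 0,4
  step 11. node 3  ⊔preds=⊤  new=−  stable
  step 12. node 5  ⊔preds=+  new=⊤  stable
  step 13. node 0  ⊔preds=⊤  new=⊤  old=+  +wl: 1,5,6
  step 14. node 4  ⊔preds=⊤  new=⊤  old=+  +wl: 2,3
  step 15. node 1  ⊔preds=⊤  new=⊤  old=+  +wl: 0,4
  step 16. node 5  ⊔preds=⊤  new=⊤  stable
  step 17. node 6  ⊔preds=⊤  new=⊤  old=+  +wl: 5
  step 18. node 2  ⊔preds=⊤  new=⊤  stable
  step 19. node 3  ⊔preds=⊤  new=−  stable
  step 20. node 0  ⊔preds=⊤  new=⊤  stable
  step 21. node 4  ⊔preds=⊤  new=⊤  stable
  step 22. node 5  ⊔preds=⊤  new=⊤  stable

Least fixpoint reached:
  node 0: ⊤
  node 1: ⊤
  node 2: ⊤
  node 3: −
  node 4: ⊤
  node 5: ⊤
  node 6: ⊤

⊤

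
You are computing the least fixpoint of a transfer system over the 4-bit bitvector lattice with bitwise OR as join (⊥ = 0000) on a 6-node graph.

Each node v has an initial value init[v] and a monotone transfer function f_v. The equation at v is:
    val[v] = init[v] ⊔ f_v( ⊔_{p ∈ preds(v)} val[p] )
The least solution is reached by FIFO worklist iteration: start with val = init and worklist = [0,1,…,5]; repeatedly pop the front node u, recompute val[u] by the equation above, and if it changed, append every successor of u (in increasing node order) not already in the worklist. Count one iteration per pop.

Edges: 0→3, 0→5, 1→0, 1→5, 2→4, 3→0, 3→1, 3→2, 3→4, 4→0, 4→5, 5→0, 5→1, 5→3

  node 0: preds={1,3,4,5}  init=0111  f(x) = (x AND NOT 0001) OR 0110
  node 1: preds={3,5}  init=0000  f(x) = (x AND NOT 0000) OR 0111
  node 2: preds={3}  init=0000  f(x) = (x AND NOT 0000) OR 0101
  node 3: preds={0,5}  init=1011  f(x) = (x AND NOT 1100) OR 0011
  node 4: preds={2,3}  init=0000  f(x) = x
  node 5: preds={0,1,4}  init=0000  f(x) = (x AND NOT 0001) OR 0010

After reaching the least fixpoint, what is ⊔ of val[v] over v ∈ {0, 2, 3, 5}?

Trace (9 dequeues):
  [1] u=0 | in 1011 | out 1111 | prev 0111 | push {}
  [2] u=1 | in 1011 | out 1111 | prev 0000 | push {0}
  [3] u=2 | in 1011 | out 1111 | prev 0000 | push {}
  [4] u=3 | in 1111 | out 1011 | ==
  [5] u=4 | in 1111 | out 1111 | prev 0000 | push {}
  [6] u=5 | in 1111 | out 1110 | prev 0000 | push {1,3}
  [7] u=0 | in 1111 | out 1111 | ==
  [8] u=1 | in 1111 | out 1111 | ==
  [9] u=3 | in 1111 | out 1011 | ==

Converged values:
  [0] 1111
  [1] 1111
  [2] 1111
  [3] 1011
  [4] 1111
  [5] 1110

1111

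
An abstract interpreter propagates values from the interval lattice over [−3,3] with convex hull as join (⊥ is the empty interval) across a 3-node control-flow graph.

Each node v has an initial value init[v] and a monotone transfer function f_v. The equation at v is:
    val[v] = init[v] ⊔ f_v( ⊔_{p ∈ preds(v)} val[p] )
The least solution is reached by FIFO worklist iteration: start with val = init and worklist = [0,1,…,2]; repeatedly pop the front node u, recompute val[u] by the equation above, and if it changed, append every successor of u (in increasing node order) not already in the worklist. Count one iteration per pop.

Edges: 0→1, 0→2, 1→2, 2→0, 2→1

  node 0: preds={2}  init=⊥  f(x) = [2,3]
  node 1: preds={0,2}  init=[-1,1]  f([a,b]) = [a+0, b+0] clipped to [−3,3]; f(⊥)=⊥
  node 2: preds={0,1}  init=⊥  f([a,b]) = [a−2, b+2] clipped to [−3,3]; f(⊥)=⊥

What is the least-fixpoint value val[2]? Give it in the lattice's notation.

[-3,3]

Trace (6 dequeues):
  [1] u=0 | in ⊥ | out [2,3] | prev ⊥ | push {}
  [2] u=1 | in [2,3] | out [-1,3] | prev [-1,1] | push {}
  [3] u=2 | in [-1,3] | out [-3,3] | prev ⊥ | push {0,1}
  [4] u=0 | in [-3,3] | out [2,3] | ==
  [5] u=1 | in [-3,3] | out [-3,3] | prev [-1,3] | push {2}
  [6] u=2 | in [-3,3] | out [-3,3] | ==

Converged values:
  [0] [2,3]
  [1] [-3,3]
  [2] [-3,3]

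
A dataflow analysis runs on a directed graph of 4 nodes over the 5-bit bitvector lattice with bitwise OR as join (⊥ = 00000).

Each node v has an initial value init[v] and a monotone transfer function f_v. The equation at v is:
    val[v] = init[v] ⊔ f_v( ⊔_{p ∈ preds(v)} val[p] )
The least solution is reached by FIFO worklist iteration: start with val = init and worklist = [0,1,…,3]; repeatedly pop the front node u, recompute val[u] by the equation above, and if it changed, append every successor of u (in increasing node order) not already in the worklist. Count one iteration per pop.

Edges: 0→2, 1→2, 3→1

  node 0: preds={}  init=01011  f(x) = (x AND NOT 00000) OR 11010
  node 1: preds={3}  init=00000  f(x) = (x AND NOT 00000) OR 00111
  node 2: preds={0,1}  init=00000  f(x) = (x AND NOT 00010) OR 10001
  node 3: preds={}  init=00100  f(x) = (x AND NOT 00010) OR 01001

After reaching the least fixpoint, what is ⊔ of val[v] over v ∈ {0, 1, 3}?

Iteration log — 6 steps:
  step 1. node 0  ⊔preds=00000  new=11011  old=01011  +wl: 
  step 2. node 1  ⊔preds=00100  new=00111  old=00000  +wl: 
  step 3. node 2  ⊔preds=11111  new=11101  old=00000  +wl: 
  step 4. node 3  ⊔preds=00000  new=01101  old=00100  +wl: 1
  step 5. node 1  ⊔preds=01101  new=01111  old=00111  +wl: 2
  step 6. node 2  ⊔preds=11111  new=11101  stable

Least fixpoint reached:
  node 0: 11011
  node 1: 01111
  node 2: 11101
  node 3: 01101

11111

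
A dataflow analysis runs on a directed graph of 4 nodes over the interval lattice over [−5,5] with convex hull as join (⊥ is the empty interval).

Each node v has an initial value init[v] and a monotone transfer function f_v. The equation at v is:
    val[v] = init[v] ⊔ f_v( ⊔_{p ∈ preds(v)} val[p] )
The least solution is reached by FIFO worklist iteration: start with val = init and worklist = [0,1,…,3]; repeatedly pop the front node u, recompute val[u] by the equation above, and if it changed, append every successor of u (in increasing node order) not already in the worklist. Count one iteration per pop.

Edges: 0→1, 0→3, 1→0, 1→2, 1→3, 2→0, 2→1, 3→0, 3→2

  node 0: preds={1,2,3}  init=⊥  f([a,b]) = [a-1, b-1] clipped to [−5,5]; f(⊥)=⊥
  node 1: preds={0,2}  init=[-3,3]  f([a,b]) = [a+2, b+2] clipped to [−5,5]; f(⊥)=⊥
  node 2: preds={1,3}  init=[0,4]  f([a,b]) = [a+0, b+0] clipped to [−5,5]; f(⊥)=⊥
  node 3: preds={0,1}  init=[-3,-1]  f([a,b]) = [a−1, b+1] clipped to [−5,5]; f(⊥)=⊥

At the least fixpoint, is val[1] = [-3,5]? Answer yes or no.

Trace (10 dequeues):
  [1] u=0 | in [-3,4] | out [-4,3] | prev ⊥ | push {}
  [2] u=1 | in [-4,4] | out [-3,5] | prev [-3,3] | push {0}
  [3] u=2 | in [-3,5] | out [-3,5] | prev [0,4] | push {1}
  [4] u=3 | in [-4,5] | out [-5,5] | prev [-3,-1] | push {2}
  [5] u=0 | in [-5,5] | out [-5,4] | prev [-4,3] | push {3}
  [6] u=1 | in [-5,5] | out [-3,5] | ==
  [7] u=2 | in [-5,5] | out [-5,5] | prev [-3,5] | push {0,1}
  [8] u=3 | in [-5,5] | out [-5,5] | ==
  [9] u=0 | in [-5,5] | out [-5,4] | ==
  [10] u=1 | in [-5,5] | out [-3,5] | ==

Converged values:
  [0] [-5,4]
  [1] [-3,5]
  [2] [-5,5]
  [3] [-5,5]

yes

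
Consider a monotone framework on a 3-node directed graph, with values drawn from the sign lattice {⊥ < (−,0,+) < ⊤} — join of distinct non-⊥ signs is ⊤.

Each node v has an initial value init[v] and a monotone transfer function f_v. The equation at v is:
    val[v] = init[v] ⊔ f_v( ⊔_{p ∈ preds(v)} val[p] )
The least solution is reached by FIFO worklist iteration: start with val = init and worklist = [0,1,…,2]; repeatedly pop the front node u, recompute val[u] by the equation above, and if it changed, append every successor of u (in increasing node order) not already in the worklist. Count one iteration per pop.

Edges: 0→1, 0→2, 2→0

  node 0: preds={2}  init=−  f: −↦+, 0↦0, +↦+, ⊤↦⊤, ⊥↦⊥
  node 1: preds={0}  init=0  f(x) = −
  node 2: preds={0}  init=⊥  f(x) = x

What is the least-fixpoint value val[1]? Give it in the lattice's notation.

⊤

Trace (7 dequeues):
  [1] u=0 | in ⊥ | out − | ==
  [2] u=1 | in − | out ⊤ | prev 0 | push {}
  [3] u=2 | in − | out − | prev ⊥ | push {0}
  [4] u=0 | in − | out ⊤ | prev − | push {1,2}
  [5] u=1 | in ⊤ | out ⊤ | ==
  [6] u=2 | in ⊤ | out ⊤ | prev − | push {0}
  [7] u=0 | in ⊤ | out ⊤ | ==

Converged values:
  [0] ⊤
  [1] ⊤
  [2] ⊤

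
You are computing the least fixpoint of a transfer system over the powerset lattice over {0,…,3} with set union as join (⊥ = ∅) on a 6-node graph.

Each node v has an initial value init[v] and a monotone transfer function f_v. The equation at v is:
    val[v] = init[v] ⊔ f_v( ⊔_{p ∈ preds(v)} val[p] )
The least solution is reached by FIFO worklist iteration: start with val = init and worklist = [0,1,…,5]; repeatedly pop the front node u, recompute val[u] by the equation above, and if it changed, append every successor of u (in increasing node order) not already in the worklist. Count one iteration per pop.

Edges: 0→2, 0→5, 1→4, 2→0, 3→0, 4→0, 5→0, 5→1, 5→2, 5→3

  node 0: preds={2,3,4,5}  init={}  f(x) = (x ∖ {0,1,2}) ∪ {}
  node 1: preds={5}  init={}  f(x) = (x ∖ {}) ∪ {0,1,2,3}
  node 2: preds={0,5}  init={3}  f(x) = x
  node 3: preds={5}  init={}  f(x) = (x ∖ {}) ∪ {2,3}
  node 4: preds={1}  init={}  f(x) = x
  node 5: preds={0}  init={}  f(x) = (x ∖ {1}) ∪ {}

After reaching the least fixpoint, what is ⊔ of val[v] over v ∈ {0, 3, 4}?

{0,1,2,3}

Worklist (10 pops):
  #1 pop 0: in={3} → {3} (was {}); enqueue []
  #2 pop 1: in={} → {0,1,2,3} (was {}); enqueue []
  #3 pop 2: in={3} → {3} (no change)
  #4 pop 3: in={} → {2,3} (was {}); enqueue [0]
  #5 pop 4: in={0,1,2,3} → {0,1,2,3} (was {}); enqueue []
  #6 pop 5: in={3} → {3} (was {}); enqueue [1,2,3]
  #7 pop 0: in={0,1,2,3} → {3} (no change)
  #8 pop 1: in={3} → {0,1,2,3} (no change)
  #9 pop 2: in={3} → {3} (no change)
  #10 pop 3: in={3} → {2,3} (no change)

Fixpoint:
  val[0] = {3}
  val[1] = {0,1,2,3}
  val[2] = {3}
  val[3] = {2,3}
  val[4] = {0,1,2,3}
  val[5] = {3}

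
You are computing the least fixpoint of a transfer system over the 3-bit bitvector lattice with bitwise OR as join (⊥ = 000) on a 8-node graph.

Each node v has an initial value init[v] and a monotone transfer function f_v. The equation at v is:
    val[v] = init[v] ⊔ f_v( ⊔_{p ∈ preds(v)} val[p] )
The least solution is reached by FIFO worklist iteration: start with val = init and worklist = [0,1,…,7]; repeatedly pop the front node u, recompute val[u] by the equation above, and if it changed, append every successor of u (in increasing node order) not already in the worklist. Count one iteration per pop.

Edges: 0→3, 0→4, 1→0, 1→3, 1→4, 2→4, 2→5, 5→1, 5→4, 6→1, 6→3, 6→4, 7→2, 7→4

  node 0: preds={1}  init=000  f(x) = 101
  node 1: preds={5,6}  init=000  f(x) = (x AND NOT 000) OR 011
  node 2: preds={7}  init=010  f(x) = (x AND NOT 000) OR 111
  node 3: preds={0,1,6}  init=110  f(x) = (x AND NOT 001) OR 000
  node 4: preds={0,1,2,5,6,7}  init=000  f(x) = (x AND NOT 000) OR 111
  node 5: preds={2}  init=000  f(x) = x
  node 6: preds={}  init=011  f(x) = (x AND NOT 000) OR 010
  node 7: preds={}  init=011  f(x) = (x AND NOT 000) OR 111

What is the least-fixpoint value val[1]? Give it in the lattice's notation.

Worklist (14 pops):
  #1 pop 0: in=000 → 101 (was 000); enqueue []
  #2 pop 1: in=011 → 011 (was 000); enqueue [0]
  #3 pop 2: in=011 → 111 (was 010); enqueue []
  #4 pop 3: in=111 → 110 (no change)
  #5 pop 4: in=111 → 111 (was 000); enqueue []
  #6 pop 5: in=111 → 111 (was 000); enqueue [1,4]
  #7 pop 6: in=000 → 011 (no change)
  #8 pop 7: in=000 → 111 (was 011); enqueue [2]
  #9 pop 0: in=011 → 101 (no change)
  #10 pop 1: in=111 → 111 (was 011); enqueue [0,3]
  #11 pop 4: in=111 → 111 (no change)
  #12 pop 2: in=111 → 111 (no change)
  #13 pop 0: in=111 → 101 (no change)
  #14 pop 3: in=111 → 110 (no change)

Fixpoint:
  val[0] = 101
  val[1] = 111
  val[2] = 111
  val[3] = 110
  val[4] = 111
  val[5] = 111
  val[6] = 011
  val[7] = 111

111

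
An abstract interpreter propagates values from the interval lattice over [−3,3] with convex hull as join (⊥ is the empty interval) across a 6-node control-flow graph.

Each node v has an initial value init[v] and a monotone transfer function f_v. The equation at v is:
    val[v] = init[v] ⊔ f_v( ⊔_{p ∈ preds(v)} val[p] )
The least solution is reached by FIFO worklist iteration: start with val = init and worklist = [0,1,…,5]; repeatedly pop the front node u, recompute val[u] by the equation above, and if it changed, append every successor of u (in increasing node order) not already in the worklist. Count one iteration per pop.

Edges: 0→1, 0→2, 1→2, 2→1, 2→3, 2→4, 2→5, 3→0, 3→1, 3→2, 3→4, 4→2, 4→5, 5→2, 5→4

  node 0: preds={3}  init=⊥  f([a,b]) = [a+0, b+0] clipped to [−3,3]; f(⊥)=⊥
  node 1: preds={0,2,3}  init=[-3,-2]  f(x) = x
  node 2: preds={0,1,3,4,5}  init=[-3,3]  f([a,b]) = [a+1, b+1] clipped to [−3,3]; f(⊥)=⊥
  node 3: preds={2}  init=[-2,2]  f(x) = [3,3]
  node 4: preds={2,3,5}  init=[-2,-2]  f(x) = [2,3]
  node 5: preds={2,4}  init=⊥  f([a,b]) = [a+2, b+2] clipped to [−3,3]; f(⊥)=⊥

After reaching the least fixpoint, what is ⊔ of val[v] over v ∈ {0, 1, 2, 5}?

Trace (10 dequeues):
  [1] u=0 | in [-2,2] | out [-2,2] | prev ⊥ | push {}
  [2] u=1 | in [-3,3] | out [-3,3] | prev [-3,-2] | push {}
  [3] u=2 | in [-3,3] | out [-3,3] | ==
  [4] u=3 | in [-3,3] | out [-2,3] | prev [-2,2] | push {0,1,2}
  [5] u=4 | in [-3,3] | out [-2,3] | prev [-2,-2] | push {}
  [6] u=5 | in [-3,3] | out [-1,3] | prev ⊥ | push {4}
  [7] u=0 | in [-2,3] | out [-2,3] | prev [-2,2] | push {}
  [8] u=1 | in [-3,3] | out [-3,3] | ==
  [9] u=2 | in [-3,3] | out [-3,3] | ==
  [10] u=4 | in [-3,3] | out [-2,3] | ==

Converged values:
  [0] [-2,3]
  [1] [-3,3]
  [2] [-3,3]
  [3] [-2,3]
  [4] [-2,3]
  [5] [-1,3]

[-3,3]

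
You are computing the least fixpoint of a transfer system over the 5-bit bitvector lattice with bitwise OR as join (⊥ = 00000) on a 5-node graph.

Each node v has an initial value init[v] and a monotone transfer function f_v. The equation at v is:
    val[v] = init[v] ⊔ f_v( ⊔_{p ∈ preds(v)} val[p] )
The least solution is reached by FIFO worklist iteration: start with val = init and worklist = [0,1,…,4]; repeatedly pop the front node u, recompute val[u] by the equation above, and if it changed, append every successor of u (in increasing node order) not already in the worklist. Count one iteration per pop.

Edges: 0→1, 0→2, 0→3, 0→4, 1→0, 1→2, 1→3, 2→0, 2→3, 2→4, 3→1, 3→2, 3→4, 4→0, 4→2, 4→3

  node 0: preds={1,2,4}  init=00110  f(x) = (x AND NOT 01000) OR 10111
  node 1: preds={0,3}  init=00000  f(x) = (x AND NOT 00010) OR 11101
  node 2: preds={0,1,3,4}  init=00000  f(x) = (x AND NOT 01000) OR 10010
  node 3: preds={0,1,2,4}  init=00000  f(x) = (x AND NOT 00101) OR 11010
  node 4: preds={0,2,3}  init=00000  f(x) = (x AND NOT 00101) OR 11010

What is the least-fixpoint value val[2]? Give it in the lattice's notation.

Iteration log — 9 steps:
  step 1. node 0  ⊔preds=00000  new=10111  old=00110  +wl: 
  step 2. node 1  ⊔preds=10111  new=11101  old=00000  +wl: 0
  step 3. node 2  ⊔preds=11111  new=10111  old=00000  +wl: 
  step 4. node 3  ⊔preds=11111  new=11010  old=00000  +wl: 1,2
  step 5. node 4  ⊔preds=11111  new=11010  old=00000  +wl: 3
  step 6. node 0  ⊔preds=11111  new=10111  stable
  step 7. node 1  ⊔preds=11111  new=11101  stable
  step 8. node 2  ⊔preds=11111  new=10111  stable
  step 9. node 3  ⊔preds=11111  new=11010  stable

Least fixpoint reached:
  node 0: 10111
  node 1: 11101
  node 2: 10111
  node 3: 11010
  node 4: 11010

10111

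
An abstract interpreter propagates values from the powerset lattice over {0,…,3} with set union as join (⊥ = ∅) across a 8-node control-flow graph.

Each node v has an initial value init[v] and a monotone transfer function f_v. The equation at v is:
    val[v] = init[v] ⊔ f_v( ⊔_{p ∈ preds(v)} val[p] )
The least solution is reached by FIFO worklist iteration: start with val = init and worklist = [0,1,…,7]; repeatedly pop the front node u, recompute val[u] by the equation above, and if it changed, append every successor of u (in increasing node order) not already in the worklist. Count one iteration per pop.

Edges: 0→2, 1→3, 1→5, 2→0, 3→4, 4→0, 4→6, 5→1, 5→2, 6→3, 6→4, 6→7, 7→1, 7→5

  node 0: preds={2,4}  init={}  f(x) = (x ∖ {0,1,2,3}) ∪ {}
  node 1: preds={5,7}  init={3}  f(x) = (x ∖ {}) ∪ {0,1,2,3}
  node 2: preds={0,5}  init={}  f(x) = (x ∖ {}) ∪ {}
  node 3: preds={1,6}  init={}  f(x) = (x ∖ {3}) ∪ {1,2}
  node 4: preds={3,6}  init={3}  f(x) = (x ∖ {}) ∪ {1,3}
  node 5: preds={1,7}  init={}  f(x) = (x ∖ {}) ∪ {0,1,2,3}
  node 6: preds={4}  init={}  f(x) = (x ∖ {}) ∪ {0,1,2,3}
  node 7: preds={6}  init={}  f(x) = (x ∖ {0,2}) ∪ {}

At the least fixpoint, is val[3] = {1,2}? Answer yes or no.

no

Iteration log — 15 steps:
  step 1. node 0  ⊔preds={3}  new={}  stable
  step 2. node 1  ⊔preds={}  new={0,1,2,3}  old={3}  +wl: 
  step 3. node 2  ⊔preds={}  new={}  stable
  step 4. node 3  ⊔preds={0,1,2,3}  new={0,1,2}  old={}  +wl: 
  step 5. node 4  ⊔preds={0,1,2}  new={0,1,2,3}  old={3}  +wl: 0
  step 6. node 5  ⊔preds={0,1,2,3}  new={0,1,2,3}  old={}  +wl: 1,2
  step 7. node 6  ⊔preds={0,1,2,3}  new={0,1,2,3}  old={}  +wl: 3,4
  step 8. node 7  ⊔preds={0,1,2,3}  new={1,3}  old={}  +wl: 5
  step 9. node 0  ⊔preds={0,1,2,3}  new={}  stable
  step 10. node 1  ⊔preds={0,1,2,3}  new={0,1,2,3}  stable
  step 11. node 2  ⊔preds={0,1,2,3}  new={0,1,2,3}  old={}  +wl: 0
  step 12. node 3  ⊔preds={0,1,2,3}  new={0,1,2}  stable
  step 13. node 4  ⊔preds={0,1,2,3}  new={0,1,2,3}  stable
  step 14. node 5  ⊔preds={0,1,2,3}  new={0,1,2,3}  stable
  step 15. node 0  ⊔preds={0,1,2,3}  new={}  stable

Least fixpoint reached:
  node 0: {}
  node 1: {0,1,2,3}
  node 2: {0,1,2,3}
  node 3: {0,1,2}
  node 4: {0,1,2,3}
  node 5: {0,1,2,3}
  node 6: {0,1,2,3}
  node 7: {1,3}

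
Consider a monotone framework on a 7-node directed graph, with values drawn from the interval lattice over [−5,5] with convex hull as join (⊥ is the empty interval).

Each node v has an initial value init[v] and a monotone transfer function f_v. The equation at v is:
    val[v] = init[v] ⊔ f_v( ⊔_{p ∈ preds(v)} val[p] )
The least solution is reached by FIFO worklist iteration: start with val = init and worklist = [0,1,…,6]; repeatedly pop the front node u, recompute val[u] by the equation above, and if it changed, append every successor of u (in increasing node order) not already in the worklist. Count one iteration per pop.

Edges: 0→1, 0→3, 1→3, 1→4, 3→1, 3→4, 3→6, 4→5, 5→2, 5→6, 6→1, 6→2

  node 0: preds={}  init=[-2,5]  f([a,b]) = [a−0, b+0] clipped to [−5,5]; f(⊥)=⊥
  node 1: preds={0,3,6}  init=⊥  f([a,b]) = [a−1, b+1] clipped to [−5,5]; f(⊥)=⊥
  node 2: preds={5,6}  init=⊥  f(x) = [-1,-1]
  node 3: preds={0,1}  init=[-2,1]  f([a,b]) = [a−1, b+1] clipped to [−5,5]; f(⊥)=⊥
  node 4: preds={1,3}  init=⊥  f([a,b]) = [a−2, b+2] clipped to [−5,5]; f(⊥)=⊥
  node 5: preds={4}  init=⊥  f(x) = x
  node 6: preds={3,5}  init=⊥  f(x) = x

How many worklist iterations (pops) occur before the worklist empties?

Iteration log — 13 steps:
  step 1. node 0  ⊔preds=⊥  new=[-2,5]  stable
  step 2. node 1  ⊔preds=[-2,5]  new=[-3,5]  old=⊥  +wl: 
  step 3. node 2  ⊔preds=⊥  new=[-1,-1]  old=⊥  +wl: 
  step 4. node 3  ⊔preds=[-3,5]  new=[-4,5]  old=[-2,1]  +wl: 1
  step 5. node 4  ⊔preds=[-4,5]  new=[-5,5]  old=⊥  +wl: 
  step 6. node 5  ⊔preds=[-5,5]  new=[-5,5]  old=⊥  +wl: 2
  step 7. node 6  ⊔preds=[-5,5]  new=[-5,5]  old=⊥  +wl: 
  step 8. node 1  ⊔preds=[-5,5]  new=[-5,5]  old=[-3,5]  +wl: 3,4
  step 9. node 2  ⊔preds=[-5,5]  new=[-1,-1]  stable
  step 10. node 3  ⊔preds=[-5,5]  new=[-5,5]  old=[-4,5]  +wl: 1,6
  step 11. node 4  ⊔preds=[-5,5]  new=[-5,5]  stable
  step 12. node 1  ⊔preds=[-5,5]  new=[-5,5]  stable
  step 13. node 6  ⊔preds=[-5,5]  new=[-5,5]  stable

Least fixpoint reached:
  node 0: [-2,5]
  node 1: [-5,5]
  node 2: [-1,-1]
  node 3: [-5,5]
  node 4: [-5,5]
  node 5: [-5,5]
  node 6: [-5,5]

13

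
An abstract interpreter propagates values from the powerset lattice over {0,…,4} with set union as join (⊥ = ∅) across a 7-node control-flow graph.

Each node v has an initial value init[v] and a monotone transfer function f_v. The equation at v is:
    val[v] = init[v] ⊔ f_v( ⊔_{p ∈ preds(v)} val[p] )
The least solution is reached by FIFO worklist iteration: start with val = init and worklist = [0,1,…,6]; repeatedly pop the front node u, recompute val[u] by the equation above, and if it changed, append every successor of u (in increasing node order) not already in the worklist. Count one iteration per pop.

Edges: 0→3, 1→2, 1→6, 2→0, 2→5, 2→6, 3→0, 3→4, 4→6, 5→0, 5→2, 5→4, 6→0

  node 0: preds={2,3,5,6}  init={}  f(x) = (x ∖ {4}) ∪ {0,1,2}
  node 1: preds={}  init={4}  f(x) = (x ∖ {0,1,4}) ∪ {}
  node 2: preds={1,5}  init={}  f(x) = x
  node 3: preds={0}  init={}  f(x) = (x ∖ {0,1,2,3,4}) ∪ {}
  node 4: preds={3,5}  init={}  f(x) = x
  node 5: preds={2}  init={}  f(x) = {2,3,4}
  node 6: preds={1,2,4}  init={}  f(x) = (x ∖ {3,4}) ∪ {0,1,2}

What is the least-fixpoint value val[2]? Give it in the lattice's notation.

{2,3,4}

Trace (14 dequeues):
  [1] u=0 | in {} | out {0,1,2} | prev {} | push {}
  [2] u=1 | in {} | out {4} | ==
  [3] u=2 | in {4} | out {4} | prev {} | push {0}
  [4] u=3 | in {0,1,2} | out {} | ==
  [5] u=4 | in {} | out {} | ==
  [6] u=5 | in {4} | out {2,3,4} | prev {} | push {2,4}
  [7] u=6 | in {4} | out {0,1,2} | prev {} | push {}
  [8] u=0 | in {0,1,2,3,4} | out {0,1,2,3} | prev {0,1,2} | push {3}
  [9] u=2 | in {2,3,4} | out {2,3,4} | prev {4} | push {0,5,6}
  [10] u=4 | in {2,3,4} | out {2,3,4} | prev {} | push {}
  [11] u=3 | in {0,1,2,3} | out {} | ==
  [12] u=0 | in {0,1,2,3,4} | out {0,1,2,3} | ==
  [13] u=5 | in {2,3,4} | out {2,3,4} | ==
  [14] u=6 | in {2,3,4} | out {0,1,2} | ==

Converged values:
  [0] {0,1,2,3}
  [1] {4}
  [2] {2,3,4}
  [3] {}
  [4] {2,3,4}
  [5] {2,3,4}
  [6] {0,1,2}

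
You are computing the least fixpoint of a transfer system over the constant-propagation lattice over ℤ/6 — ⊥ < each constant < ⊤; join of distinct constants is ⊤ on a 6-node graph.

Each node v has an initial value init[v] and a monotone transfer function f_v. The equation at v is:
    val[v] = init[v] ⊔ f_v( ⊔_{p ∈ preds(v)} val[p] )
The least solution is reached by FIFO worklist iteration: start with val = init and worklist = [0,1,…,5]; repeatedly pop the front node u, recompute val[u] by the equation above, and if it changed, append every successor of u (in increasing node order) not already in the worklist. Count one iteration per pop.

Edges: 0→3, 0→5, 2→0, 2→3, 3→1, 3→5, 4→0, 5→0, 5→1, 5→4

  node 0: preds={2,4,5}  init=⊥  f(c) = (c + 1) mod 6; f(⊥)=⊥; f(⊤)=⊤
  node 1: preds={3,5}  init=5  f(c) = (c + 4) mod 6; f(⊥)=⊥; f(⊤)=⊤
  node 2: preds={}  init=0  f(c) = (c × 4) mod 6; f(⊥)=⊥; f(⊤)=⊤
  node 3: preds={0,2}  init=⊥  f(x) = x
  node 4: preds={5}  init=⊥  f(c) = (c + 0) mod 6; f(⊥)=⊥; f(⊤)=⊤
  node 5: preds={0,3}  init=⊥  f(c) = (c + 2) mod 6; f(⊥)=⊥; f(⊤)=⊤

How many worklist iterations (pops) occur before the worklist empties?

12

Worklist (12 pops):
  #1 pop 0: in=0 → 1 (was ⊥); enqueue []
  #2 pop 1: in=⊥ → 5 (no change)
  #3 pop 2: in=⊥ → 0 (no change)
  #4 pop 3: in=⊤ → ⊤ (was ⊥); enqueue [1]
  #5 pop 4: in=⊥ → ⊥ (no change)
  #6 pop 5: in=⊤ → ⊤ (was ⊥); enqueue [0,4]
  #7 pop 1: in=⊤ → ⊤ (was 5); enqueue []
  #8 pop 0: in=⊤ → ⊤ (was 1); enqueue [3,5]
  #9 pop 4: in=⊤ → ⊤ (was ⊥); enqueue [0]
  #10 pop 3: in=⊤ → ⊤ (no change)
  #11 pop 5: in=⊤ → ⊤ (no change)
  #12 pop 0: in=⊤ → ⊤ (no change)

Fixpoint:
  val[0] = ⊤
  val[1] = ⊤
  val[2] = 0
  val[3] = ⊤
  val[4] = ⊤
  val[5] = ⊤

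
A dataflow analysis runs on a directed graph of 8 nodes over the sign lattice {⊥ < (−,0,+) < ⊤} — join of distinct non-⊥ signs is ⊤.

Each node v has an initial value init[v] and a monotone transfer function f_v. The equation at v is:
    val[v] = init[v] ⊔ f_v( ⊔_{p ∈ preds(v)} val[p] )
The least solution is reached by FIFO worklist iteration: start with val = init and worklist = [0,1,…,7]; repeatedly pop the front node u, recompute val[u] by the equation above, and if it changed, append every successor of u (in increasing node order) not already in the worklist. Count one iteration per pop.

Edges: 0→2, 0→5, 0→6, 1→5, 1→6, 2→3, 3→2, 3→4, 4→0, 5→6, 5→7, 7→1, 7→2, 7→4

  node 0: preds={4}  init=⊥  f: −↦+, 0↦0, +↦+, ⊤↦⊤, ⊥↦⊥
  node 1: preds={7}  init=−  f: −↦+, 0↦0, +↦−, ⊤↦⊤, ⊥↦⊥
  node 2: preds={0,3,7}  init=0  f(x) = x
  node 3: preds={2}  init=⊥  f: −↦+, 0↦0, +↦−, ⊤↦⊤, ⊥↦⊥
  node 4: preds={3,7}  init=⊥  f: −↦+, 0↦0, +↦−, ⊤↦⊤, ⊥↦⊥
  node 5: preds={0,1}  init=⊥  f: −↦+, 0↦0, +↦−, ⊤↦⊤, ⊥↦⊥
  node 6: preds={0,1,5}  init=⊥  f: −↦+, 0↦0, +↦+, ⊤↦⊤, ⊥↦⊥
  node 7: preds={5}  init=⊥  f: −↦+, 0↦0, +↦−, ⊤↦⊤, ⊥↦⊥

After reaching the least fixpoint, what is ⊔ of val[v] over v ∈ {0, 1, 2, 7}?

⊤

Worklist (24 pops):
  #1 pop 0: in=⊥ → ⊥ (no change)
  #2 pop 1: in=⊥ → − (no change)
  #3 pop 2: in=⊥ → 0 (no change)
  #4 pop 3: in=0 → 0 (was ⊥); enqueue [2]
  #5 pop 4: in=0 → 0 (was ⊥); enqueue [0]
  #6 pop 5: in=− → + (was ⊥); enqueue []
  #7 pop 6: in=⊤ → ⊤ (was ⊥); enqueue []
  #8 pop 7: in=+ → − (was ⊥); enqueue [1,4]
  #9 pop 2: in=⊤ → ⊤ (was 0); enqueue [3]
  #10 pop 0: in=0 → 0 (was ⊥); enqueue [2,5,6]
  #11 pop 1: in=− → ⊤ (was −); enqueue []
  #12 pop 4: in=⊤ → ⊤ (was 0); enqueue [0]
  #13 pop 3: in=⊤ → ⊤ (was 0); enqueue [4]
  #14 pop 2: in=⊤ → ⊤ (no change)
  #15 pop 5: in=⊤ → ⊤ (was +); enqueue [7]
  #16 pop 6: in=⊤ → ⊤ (no change)
  #17 pop 0: in=⊤ → ⊤ (was 0); enqueue [2,5,6]
  #18 pop 4: in=⊤ → ⊤ (no change)
  #19 pop 7: in=⊤ → ⊤ (was −); enqueue [1,4]
  #20 pop 2: in=⊤ → ⊤ (no change)
  #21 pop 5: in=⊤ → ⊤ (no change)
  #22 pop 6: in=⊤ → ⊤ (no change)
  #23 pop 1: in=⊤ → ⊤ (no change)
  #24 pop 4: in=⊤ → ⊤ (no change)

Fixpoint:
  val[0] = ⊤
  val[1] = ⊤
  val[2] = ⊤
  val[3] = ⊤
  val[4] = ⊤
  val[5] = ⊤
  val[6] = ⊤
  val[7] = ⊤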